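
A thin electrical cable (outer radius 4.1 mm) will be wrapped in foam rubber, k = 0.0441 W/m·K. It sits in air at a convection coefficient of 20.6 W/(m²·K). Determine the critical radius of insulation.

For a cylinder r_cr = k/h = 0.0441/20.6
r_cr = 2.14 mm; since the bare radius (4.1 mm) is above r_cr, any added insulation will reduce heat loss.

r_cr ≈ 2.14 mm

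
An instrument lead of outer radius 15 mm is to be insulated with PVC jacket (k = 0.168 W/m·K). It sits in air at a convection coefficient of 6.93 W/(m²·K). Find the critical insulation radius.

For a cylinder r_cr = k/h = 0.168/6.93
r_cr = 24.2 mm; since the bare radius (15 mm) is below r_cr, adding a thin layer of insulation will *increase* heat loss.

r_cr ≈ 24.2 mm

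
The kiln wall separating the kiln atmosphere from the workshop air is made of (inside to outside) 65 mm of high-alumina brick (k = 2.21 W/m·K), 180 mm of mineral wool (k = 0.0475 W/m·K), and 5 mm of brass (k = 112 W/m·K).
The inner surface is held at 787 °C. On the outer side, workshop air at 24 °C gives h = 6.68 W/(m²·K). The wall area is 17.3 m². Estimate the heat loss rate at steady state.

Series thermal resistances:
R_high-alumina brick = L/(kA) = 0.065/(2.21×17.3) = 0.0017 K/W
R_mineral wool = L/(kA) = 0.18/(0.0475×17.3) = 0.219 K/W
R_brass = L/(kA) = 0.005/(112×17.3) = 2.581×10^-6 K/W
R_outer film = 1/(h_o·A) = 1/(6.68×17.3) = 0.008653 K/W
R_total = 0.2294 K/W
Q = ΔT / R_total = 763 / 0.2294

Q ≈ 3330 W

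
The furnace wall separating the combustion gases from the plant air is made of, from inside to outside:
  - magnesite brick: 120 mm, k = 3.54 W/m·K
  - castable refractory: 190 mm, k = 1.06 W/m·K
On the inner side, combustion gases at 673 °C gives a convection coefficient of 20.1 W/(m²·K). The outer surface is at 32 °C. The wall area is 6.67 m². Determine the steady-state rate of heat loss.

Series thermal resistances:
R_inner film = 1/(h_i·A) = 1/(20.1×6.67) = 0.007459 K/W
R_magnesite brick = L/(kA) = 0.12/(3.54×6.67) = 0.005082 K/W
R_castable refractory = L/(kA) = 0.19/(1.06×6.67) = 0.02687 K/W
R_total = 0.03941 K/W
Q = ΔT / R_total = 641 / 0.03941

Q ≈ 16300 W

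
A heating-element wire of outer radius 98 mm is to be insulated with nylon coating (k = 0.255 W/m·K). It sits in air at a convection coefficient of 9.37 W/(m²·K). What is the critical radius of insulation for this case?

For a cylinder r_cr = k/h = 0.255/9.37
r_cr = 27.2 mm; since the bare radius (98 mm) is above r_cr, any added insulation will reduce heat loss.

r_cr ≈ 27.2 mm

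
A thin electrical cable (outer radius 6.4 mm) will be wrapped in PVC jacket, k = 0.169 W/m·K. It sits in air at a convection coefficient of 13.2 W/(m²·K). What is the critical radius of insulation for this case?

For a cylinder r_cr = k/h = 0.169/13.2
r_cr = 12.8 mm; since the bare radius (6.4 mm) is below r_cr, adding a thin layer of insulation will *increase* heat loss.

r_cr ≈ 12.8 mm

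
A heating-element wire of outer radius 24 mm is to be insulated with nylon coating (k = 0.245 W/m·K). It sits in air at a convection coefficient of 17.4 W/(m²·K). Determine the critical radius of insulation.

For a cylinder r_cr = k/h = 0.245/17.4
r_cr = 14.1 mm; since the bare radius (24 mm) is above r_cr, any added insulation will reduce heat loss.

r_cr ≈ 14.1 mm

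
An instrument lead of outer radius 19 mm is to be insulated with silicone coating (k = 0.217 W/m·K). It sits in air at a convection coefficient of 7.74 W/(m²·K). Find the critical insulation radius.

For a cylinder r_cr = k/h = 0.217/7.74
r_cr = 28 mm; since the bare radius (19 mm) is below r_cr, adding a thin layer of insulation will *increase* heat loss.

r_cr ≈ 28 mm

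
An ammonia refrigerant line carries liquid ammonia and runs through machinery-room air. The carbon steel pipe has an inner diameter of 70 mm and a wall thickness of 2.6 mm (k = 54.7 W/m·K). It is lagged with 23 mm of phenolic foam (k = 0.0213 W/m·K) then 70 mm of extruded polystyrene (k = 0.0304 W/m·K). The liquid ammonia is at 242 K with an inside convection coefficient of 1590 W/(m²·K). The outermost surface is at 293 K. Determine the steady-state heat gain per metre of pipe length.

q′ ≈ 6.72 W/m

Radial resistances (cylindrical: R_cond = ln(r_o/r_i)/(2πkL), R_conv = 1/(h·2πrL)):
R_inner film = 1/(h_i·2πr₁L) = 1/(1590×2π×0.035×1) = 0.00286 K/W
R_carbon steel pipe wall = ln(37.6/35)/(2π×54.7×1) = 2.085×10^-4 K/W
R_phenolic foam = ln(60.6/37.6)/(2π×0.0213×1) = 3.566 K/W
R_extruded polystyrene = ln(130.6/60.6)/(2π×0.0304×1) = 4.02 K/W
R_total = 7.589 K/W
Q = ΔT/R_total = 51/7.589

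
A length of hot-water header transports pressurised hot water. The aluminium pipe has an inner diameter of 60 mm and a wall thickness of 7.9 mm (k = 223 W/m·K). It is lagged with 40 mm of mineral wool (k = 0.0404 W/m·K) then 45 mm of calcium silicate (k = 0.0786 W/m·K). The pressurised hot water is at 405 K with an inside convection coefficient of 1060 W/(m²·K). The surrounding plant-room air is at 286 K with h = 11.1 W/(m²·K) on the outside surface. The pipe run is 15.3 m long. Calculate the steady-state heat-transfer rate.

Q ≈ 469 W

Treating each annulus and film as a series resistance:
R_inner film = 1/(h_i·2πr₁L) = 1/(1060×2π×0.03×15.3) = 3.271×10^-4 K/W
R_aluminium pipe wall = ln(37.9/30)/(2π×223×15.3) = 1.09×10^-5 K/W
R_mineral wool = ln(77.9/37.9)/(2π×0.0404×15.3) = 0.1855 K/W
R_calcium silicate = ln(122.9/77.9)/(2π×0.0786×15.3) = 0.06034 K/W
R_outer film = 1/(h_o·2πr_oL) = 1/(11.1×2π×0.1229×15.3) = 0.007625 K/W
R_total = 0.2538 K/W
Q = ΔT/R_total = 119/0.2538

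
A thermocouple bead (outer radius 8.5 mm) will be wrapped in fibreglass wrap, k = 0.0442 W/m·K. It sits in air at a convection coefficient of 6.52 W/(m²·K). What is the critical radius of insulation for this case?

For a sphere r_cr = 2k/h = 2×0.0442/6.52
r_cr = 13.6 mm; since the bare radius (8.5 mm) is below r_cr, adding a thin layer of insulation will *increase* heat loss.

r_cr ≈ 13.6 mm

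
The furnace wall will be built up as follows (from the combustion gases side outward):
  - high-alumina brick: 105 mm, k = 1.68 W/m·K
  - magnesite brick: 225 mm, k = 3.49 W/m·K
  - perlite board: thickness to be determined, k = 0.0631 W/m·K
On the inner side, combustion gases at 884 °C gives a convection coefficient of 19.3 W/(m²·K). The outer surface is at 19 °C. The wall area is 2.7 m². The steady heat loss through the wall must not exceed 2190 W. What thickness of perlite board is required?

Using the resistance-network approach (series):
R_inner film = 1/(h_i·A) = 1/(19.3×2.7) = 0.01919 K/W
R_high-alumina brick = L/(kA) = 0.105/(1.68×2.7) = 0.02315 K/W
R_magnesite brick = L/(kA) = 0.225/(3.49×2.7) = 0.02388 K/W
Sum of the known resistances R_other = 0.06622 K/W
Required total resistance R_tot = ΔT/Q_allow = 865/2190 = 0.395 K/W
R_perlite board = R_tot − R_other = 0.3288 K/W
L = R·k·A = 0.3288×0.0631×2.7

L ≈ 56 mm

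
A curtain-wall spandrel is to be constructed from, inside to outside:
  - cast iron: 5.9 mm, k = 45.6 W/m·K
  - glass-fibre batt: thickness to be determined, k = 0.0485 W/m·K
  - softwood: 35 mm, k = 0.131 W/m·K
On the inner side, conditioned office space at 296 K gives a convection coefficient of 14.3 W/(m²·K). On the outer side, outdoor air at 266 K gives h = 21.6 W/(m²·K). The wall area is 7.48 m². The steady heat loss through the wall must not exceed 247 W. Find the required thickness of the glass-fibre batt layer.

L ≈ 25.5 mm

Using the resistance-network approach (series):
R_inner film = 1/(h_i·A) = 1/(14.3×7.48) = 0.009349 K/W
R_cast iron = L/(kA) = 0.0059/(45.6×7.48) = 1.73×10^-5 K/W
R_softwood = L/(kA) = 0.035/(0.131×7.48) = 0.03572 K/W
R_outer film = 1/(h_o·A) = 1/(21.6×7.48) = 0.006189 K/W
Sum of the known resistances R_other = 0.05127 K/W
Required total resistance R_tot = ΔT/Q_allow = 30/247 = 0.1215 K/W
R_glass-fibre batt = R_tot − R_other = 0.07018 K/W
L = R·k·A = 0.07018×0.0485×7.48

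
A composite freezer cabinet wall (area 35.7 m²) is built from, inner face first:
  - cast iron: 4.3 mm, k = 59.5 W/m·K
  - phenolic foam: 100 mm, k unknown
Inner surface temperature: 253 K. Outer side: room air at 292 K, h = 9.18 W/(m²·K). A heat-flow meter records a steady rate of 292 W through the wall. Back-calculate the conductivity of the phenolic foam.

k ≈ 0.0215 W/(m·K)

Model the wall as resistances in series:
R_cast iron = L/(kA) = 0.0043/(59.5×35.7) = 2.024×10^-6 K/W
R_outer film = 1/(h_o·A) = 1/(9.18×35.7) = 0.003051 K/W
Sum of known resistances R_other = 0.003053 K/W
Total R = ΔT/Q = 39/292 = 0.1336 K/W
R_phenolic foam = R_total − R_other = 0.1305 K/W
k = L/(R·A) = 0.1/(0.1305×35.7)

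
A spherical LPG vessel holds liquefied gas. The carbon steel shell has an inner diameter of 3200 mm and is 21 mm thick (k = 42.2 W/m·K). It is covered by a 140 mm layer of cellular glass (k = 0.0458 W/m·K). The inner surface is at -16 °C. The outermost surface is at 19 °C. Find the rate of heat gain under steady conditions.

Q ≈ 411 W

For a spherical shell R = (1/r₁ − 1/r₂)/(4πk); film R = 1/(h·4πr²). In series:
R_carbon steel shell = (1/1.6 − 1/1.621)/(4π×42.2) = 1.527×10^-5 K/W
R_cellular glass = (1/1.621 − 1/1.761)/(4π×0.0458) = 0.08521 K/W
R_total = 0.08523 K/W
Q = ΔT/R_total = 35/0.08523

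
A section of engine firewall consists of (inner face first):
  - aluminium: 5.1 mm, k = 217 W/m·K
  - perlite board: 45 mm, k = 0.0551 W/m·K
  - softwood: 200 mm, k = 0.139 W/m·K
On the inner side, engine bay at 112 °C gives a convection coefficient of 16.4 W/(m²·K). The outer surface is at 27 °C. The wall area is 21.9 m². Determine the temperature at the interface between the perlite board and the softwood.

T ≈ 79.8 °C

Thermal resistances in series:
R_inner film = 1/(h_i·A) = 1/(16.4×21.9) = 0.002784 K/W
R_aluminium = L/(kA) = 0.0051/(217×21.9) = 1.073×10^-6 K/W
R_perlite board = L/(kA) = 0.045/(0.0551×21.9) = 0.03729 K/W
R_softwood = L/(kA) = 0.2/(0.139×21.9) = 0.0657 K/W
R_total = 0.1058 K/W;  Q = ΔT/R_total = 85/0.1058 = 803.6 W
T_interface = T_inner − Q·ΣR(inner→interface) = 112 − 804×0.04008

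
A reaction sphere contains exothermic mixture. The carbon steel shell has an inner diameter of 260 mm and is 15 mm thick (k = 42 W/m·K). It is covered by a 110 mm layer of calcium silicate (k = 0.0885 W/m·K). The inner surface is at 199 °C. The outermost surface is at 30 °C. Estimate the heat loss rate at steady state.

Q ≈ 63.1 W

Radial (spherical) resistances in series:
R_carbon steel shell = (1/0.13 − 1/0.145)/(4π×42) = 0.001508 K/W
R_calcium silicate = (1/0.145 − 1/0.255)/(4π×0.0885) = 2.675 K/W
R_total = 2.677 K/W
Q = ΔT/R_total = 169/2.677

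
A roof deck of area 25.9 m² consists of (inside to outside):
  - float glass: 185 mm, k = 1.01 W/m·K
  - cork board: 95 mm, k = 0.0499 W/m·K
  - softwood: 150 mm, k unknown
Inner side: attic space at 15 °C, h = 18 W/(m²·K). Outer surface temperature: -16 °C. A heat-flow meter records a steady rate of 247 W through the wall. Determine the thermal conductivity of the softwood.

k ≈ 0.135 W/(m·K)

Treating each layer as a thermal resistance in series:
R_inner film = 1/(h_i·A) = 1/(18×25.9) = 0.002145 K/W
R_float glass = L/(kA) = 0.185/(1.01×25.9) = 0.007072 K/W
R_cork board = L/(kA) = 0.095/(0.0499×25.9) = 0.07351 K/W
Sum of known resistances R_other = 0.08272 K/W
Total R = ΔT/Q = 31/247 = 0.1255 K/W
R_softwood = R_total − R_other = 0.04278 K/W
k = L/(R·A) = 0.15/(0.04278×25.9)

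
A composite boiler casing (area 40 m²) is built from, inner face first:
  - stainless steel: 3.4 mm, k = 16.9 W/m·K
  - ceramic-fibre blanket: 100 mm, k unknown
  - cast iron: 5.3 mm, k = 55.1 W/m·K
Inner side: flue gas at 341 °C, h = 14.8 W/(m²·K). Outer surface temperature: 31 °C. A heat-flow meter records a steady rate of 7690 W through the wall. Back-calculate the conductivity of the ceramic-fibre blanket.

Thermal resistances in series:
R_inner film = 1/(h_i·A) = 1/(14.8×40) = 0.001689 K/W
R_stainless steel = L/(kA) = 0.0034/(16.9×40) = 5.03×10^-6 K/W
R_cast iron = L/(kA) = 0.0053/(55.1×40) = 2.405×10^-6 K/W
Sum of known resistances R_other = 0.001697 K/W
Total R = ΔT/Q = 310/7690 = 0.04031 K/W
R_ceramic-fibre blanket = R_total − R_other = 0.03862 K/W
k = L/(R·A) = 0.1/(0.03862×40)

k ≈ 0.0647 W/(m·K)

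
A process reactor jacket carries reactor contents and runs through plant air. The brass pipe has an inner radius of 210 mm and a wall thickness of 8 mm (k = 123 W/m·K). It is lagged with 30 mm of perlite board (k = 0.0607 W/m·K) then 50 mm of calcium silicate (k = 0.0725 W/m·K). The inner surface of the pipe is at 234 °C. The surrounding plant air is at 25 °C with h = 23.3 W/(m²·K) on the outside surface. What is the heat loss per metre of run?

q′ ≈ 273 W/m

Treating each annulus and film as a series resistance:
R_brass pipe wall = ln(218/210)/(2π×123×1) = 4.838×10^-5 K/W
R_perlite board = ln(248/218)/(2π×0.0607×1) = 0.3381 K/W
R_calcium silicate = ln(298/248)/(2π×0.0725×1) = 0.4032 K/W
R_outer film = 1/(h_o·2πr_oL) = 1/(23.3×2π×0.298×1) = 0.02292 K/W
R_total = 0.7642 K/W
Q = ΔT/R_total = 209/0.7642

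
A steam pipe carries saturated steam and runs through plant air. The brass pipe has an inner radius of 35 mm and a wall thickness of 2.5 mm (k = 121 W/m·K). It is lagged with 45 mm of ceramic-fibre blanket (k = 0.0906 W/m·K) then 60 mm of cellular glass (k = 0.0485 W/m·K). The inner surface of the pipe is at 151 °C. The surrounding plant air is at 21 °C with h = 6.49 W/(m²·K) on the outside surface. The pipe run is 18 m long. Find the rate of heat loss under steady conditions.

Treating each annulus and film as a series resistance:
R_brass pipe wall = ln(37.5/35)/(2π×121×18) = 5.042×10^-6 K/W
R_ceramic-fibre blanket = ln(82.5/37.5)/(2π×0.0906×18) = 0.07695 K/W
R_cellular glass = ln(142.5/82.5)/(2π×0.0485×18) = 0.09964 K/W
R_outer film = 1/(h_o·2πr_oL) = 1/(6.49×2π×0.1425×18) = 0.009561 K/W
R_total = 0.1862 K/W
Q = ΔT/R_total = 130/0.1862

Q ≈ 698 W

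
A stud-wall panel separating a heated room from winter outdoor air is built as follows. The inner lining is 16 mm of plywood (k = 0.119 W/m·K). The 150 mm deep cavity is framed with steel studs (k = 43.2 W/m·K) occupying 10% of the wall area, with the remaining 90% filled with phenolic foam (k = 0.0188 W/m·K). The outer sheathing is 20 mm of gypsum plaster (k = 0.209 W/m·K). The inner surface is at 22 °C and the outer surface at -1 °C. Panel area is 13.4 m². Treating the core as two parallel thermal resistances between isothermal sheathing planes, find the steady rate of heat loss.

Q ≈ 1160 W

Sheathing layers in series; stud and cavity paths in parallel between them.
R_inner = 0.016/(0.119×13.4) = 0.01003 K/W
R_stud  = 0.15/(43.2×0.1×13.4) = 0.002591 K/W
R_cav   = 0.15/(0.0188×0.9×13.4) = 0.6616 K/W
1/R_core = 1/R_stud + 1/R_cav → R_core = 0.002581 K/W
R_outer = 0.02/(0.209×13.4) = 0.007141 K/W
R_total = 0.01976 K/W
Q = ΔT/R_total = 23/0.01976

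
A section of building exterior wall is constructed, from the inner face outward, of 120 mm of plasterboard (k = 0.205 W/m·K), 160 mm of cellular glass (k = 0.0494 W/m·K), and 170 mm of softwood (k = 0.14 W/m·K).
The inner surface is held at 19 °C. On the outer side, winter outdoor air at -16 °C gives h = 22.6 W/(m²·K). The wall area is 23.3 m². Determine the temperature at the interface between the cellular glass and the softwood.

Using the resistance-network approach (series):
R_plasterboard = L/(kA) = 0.12/(0.205×23.3) = 0.02512 K/W
R_cellular glass = L/(kA) = 0.16/(0.0494×23.3) = 0.139 K/W
R_softwood = L/(kA) = 0.17/(0.14×23.3) = 0.05212 K/W
R_outer film = 1/(h_o·A) = 1/(22.6×23.3) = 0.001899 K/W
R_total = 0.2181 K/W;  Q = ΔT/R_total = 35/0.2181 = 160.4 W
T_interface = T_inner − Q·ΣR(inner→interface) = 19 − 160×0.1641

T ≈ -7.33 °C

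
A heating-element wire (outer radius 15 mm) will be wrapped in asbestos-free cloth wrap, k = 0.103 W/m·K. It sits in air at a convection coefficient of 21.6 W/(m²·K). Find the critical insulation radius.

r_cr ≈ 4.77 mm

For a cylinder r_cr = k/h = 0.103/21.6
r_cr = 4.77 mm; since the bare radius (15 mm) is above r_cr, any added insulation will reduce heat loss.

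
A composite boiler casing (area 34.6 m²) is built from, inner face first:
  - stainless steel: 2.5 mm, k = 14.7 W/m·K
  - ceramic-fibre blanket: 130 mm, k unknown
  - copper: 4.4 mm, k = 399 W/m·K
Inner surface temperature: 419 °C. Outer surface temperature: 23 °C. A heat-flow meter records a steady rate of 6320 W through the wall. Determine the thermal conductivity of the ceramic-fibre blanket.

k ≈ 0.06 W/(m·K)

Series thermal resistances:
R_stainless steel = L/(kA) = 0.0025/(14.7×34.6) = 4.915×10^-6 K/W
R_copper = L/(kA) = 0.0044/(399×34.6) = 3.187×10^-7 K/W
Sum of known resistances R_other = 5.234×10^-6 K/W
Total R = ΔT/Q = 396/6320 = 0.06266 K/W
R_ceramic-fibre blanket = R_total − R_other = 0.06265 K/W
k = L/(R·A) = 0.13/(0.06265×34.6)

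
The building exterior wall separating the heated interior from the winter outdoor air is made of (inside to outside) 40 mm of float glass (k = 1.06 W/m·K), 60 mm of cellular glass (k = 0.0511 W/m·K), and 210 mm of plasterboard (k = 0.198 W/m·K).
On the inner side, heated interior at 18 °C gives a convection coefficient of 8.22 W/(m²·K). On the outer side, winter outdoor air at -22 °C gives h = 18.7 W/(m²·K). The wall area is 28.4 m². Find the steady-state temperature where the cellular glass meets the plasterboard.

Model the wall as resistances in series:
R_inner film = 1/(h_i·A) = 1/(8.22×28.4) = 0.004284 K/W
R_float glass = L/(kA) = 0.04/(1.06×28.4) = 0.001329 K/W
R_cellular glass = L/(kA) = 0.06/(0.0511×28.4) = 0.04134 K/W
R_plasterboard = L/(kA) = 0.21/(0.198×28.4) = 0.03735 K/W
R_outer film = 1/(h_o·A) = 1/(18.7×28.4) = 0.001883 K/W
R_total = 0.08618 K/W;  Q = ΔT/R_total = 40/0.08618 = 464.1 W
T_interface = T_inner − Q·ΣR(inner→interface) = 18 − 464×0.04696

T ≈ -3.79 °C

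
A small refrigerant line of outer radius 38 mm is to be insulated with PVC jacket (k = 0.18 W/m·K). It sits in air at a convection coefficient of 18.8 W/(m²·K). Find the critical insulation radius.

For a cylinder r_cr = k/h = 0.18/18.8
r_cr = 9.57 mm; since the bare radius (38 mm) is above r_cr, any added insulation will reduce heat loss.

r_cr ≈ 9.57 mm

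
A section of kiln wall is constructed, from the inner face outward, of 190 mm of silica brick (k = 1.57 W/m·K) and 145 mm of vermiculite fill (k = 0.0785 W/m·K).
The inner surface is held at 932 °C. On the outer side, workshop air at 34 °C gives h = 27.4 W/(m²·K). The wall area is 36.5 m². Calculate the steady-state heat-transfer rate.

Q ≈ 16400 W

Thermal resistances in series:
R_silica brick = L/(kA) = 0.19/(1.57×36.5) = 0.003316 K/W
R_vermiculite fill = L/(kA) = 0.145/(0.0785×36.5) = 0.05061 K/W
R_outer film = 1/(h_o·A) = 1/(27.4×36.5) = 9.999×10^-4 K/W
R_total = 0.05492 K/W
Q = ΔT / R_total = 898 / 0.05492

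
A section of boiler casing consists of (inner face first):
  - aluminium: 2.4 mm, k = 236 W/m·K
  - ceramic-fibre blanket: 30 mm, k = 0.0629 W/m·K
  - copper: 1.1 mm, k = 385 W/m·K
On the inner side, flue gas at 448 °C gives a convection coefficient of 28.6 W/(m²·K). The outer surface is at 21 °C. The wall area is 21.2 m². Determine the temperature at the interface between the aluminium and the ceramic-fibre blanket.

T ≈ 419 °C

Treating each layer as a thermal resistance in series:
R_inner film = 1/(h_i·A) = 1/(28.6×21.2) = 0.001649 K/W
R_aluminium = L/(kA) = 0.0024/(236×21.2) = 4.797×10^-7 K/W
R_ceramic-fibre blanket = L/(kA) = 0.03/(0.0629×21.2) = 0.0225 K/W
R_copper = L/(kA) = 0.0011/(385×21.2) = 1.348×10^-7 K/W
R_total = 0.02415 K/W;  Q = ΔT/R_total = 427/0.02415 = 17680 W
T_interface = T_inner − Q·ΣR(inner→interface) = 448 − 17700×0.00165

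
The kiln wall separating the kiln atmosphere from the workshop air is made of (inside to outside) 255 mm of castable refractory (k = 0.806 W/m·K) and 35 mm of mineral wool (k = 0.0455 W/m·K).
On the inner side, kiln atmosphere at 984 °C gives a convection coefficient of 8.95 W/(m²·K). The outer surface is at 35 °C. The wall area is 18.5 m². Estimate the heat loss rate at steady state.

Thermal resistances in series:
R_inner film = 1/(h_i·A) = 1/(8.95×18.5) = 0.00604 K/W
R_castable refractory = L/(kA) = 0.255/(0.806×18.5) = 0.0171 K/W
R_mineral wool = L/(kA) = 0.035/(0.0455×18.5) = 0.04158 K/W
R_total = 0.06472 K/W
Q = ΔT / R_total = 949 / 0.06472

Q ≈ 14700 W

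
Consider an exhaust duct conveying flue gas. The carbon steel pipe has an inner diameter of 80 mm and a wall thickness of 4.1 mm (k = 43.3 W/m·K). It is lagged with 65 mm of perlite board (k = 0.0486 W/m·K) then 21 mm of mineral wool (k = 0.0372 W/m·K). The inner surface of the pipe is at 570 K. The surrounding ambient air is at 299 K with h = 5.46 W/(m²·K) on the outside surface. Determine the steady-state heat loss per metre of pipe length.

q′ ≈ 68.7 W/m

Per-layer cylindrical resistances, series-summed:
R_carbon steel pipe wall = ln(44.1/40)/(2π×43.3×1) = 3.587×10^-4 K/W
R_perlite board = ln(109.1/44.1)/(2π×0.0486×1) = 2.966 K/W
R_mineral wool = ln(130.1/109.1)/(2π×0.0372×1) = 0.7532 K/W
R_outer film = 1/(h_o·2πr_oL) = 1/(5.46×2π×0.1301×1) = 0.2241 K/W
R_total = 3.944 K/W
Q = ΔT/R_total = 271/3.944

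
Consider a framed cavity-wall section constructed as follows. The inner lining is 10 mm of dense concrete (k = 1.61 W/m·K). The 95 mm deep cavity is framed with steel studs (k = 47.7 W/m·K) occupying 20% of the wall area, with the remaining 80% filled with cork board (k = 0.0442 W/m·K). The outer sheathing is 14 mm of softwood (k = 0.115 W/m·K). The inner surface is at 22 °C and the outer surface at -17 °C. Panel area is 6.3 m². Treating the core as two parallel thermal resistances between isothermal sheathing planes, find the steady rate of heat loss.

Sheathing layers in series; stud and cavity paths in parallel between them.
R_inner = 0.01/(1.61×6.3) = 9.859×10^-4 K/W
R_stud  = 0.095/(47.7×0.2×6.3) = 0.001581 K/W
R_cav   = 0.095/(0.0442×0.8×6.3) = 0.4265 K/W
1/R_core = 1/R_stud + 1/R_cav → R_core = 0.001575 K/W
R_outer = 0.014/(0.115×6.3) = 0.01932 K/W
R_total = 0.02188 K/W
Q = ΔT/R_total = 39/0.02188

Q ≈ 1780 W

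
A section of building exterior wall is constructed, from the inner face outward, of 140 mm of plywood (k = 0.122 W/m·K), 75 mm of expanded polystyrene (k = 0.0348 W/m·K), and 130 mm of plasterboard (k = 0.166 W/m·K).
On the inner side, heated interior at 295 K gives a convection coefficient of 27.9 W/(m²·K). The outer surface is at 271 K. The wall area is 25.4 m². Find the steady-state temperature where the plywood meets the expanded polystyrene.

Using the resistance-network approach (series):
R_inner film = 1/(h_i·A) = 1/(27.9×25.4) = 0.001411 K/W
R_plywood = L/(kA) = 0.14/(0.122×25.4) = 0.04518 K/W
R_expanded polystyrene = L/(kA) = 0.075/(0.0348×25.4) = 0.08485 K/W
R_plasterboard = L/(kA) = 0.13/(0.166×25.4) = 0.03083 K/W
R_total = 0.1623 K/W;  Q = ΔT/R_total = 24/0.1623 = 147.9 W
T_interface = T_inner − Q·ΣR(inner→interface) = 295 − 148×0.04659

T ≈ 288 K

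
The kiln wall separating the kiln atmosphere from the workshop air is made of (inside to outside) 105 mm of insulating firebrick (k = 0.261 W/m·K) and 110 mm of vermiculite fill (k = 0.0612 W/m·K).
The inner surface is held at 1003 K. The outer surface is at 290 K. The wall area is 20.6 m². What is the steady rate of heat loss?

Q ≈ 6680 W

Model the wall as resistances in series:
R_insulating firebrick = L/(kA) = 0.105/(0.261×20.6) = 0.01953 K/W
R_vermiculite fill = L/(kA) = 0.11/(0.0612×20.6) = 0.08725 K/W
R_total = 0.1068 K/W
Q = ΔT / R_total = 713 / 0.1068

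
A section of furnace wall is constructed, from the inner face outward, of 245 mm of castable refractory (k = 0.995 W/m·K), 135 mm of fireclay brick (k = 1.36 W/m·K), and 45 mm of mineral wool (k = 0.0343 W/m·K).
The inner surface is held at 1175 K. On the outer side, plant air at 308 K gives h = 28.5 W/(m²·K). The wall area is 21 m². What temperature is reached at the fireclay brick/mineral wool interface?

Model the wall as resistances in series:
R_castable refractory = L/(kA) = 0.245/(0.995×21) = 0.01173 K/W
R_fireclay brick = L/(kA) = 0.135/(1.36×21) = 0.004727 K/W
R_mineral wool = L/(kA) = 0.045/(0.0343×21) = 0.06247 K/W
R_outer film = 1/(h_o·A) = 1/(28.5×21) = 0.001671 K/W
R_total = 0.0806 K/W;  Q = ΔT/R_total = 867/0.0806 = 10760 W
T_interface = T_inner − Q·ΣR(inner→interface) = 1175 − 10800×0.01645

T ≈ 998 K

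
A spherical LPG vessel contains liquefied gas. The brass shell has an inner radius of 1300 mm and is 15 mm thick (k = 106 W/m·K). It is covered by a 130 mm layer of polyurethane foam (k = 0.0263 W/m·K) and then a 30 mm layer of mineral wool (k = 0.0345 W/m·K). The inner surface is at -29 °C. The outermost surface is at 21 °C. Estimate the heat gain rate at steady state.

Each spherical layer contributes R = (1/r_i − 1/r_o)/(4πk):
R_brass shell = (1/1.3 − 1/1.315)/(4π×106) = 6.587×10^-6 K/W
R_polyurethane foam = (1/1.315 − 1/1.445)/(4π×0.0263) = 0.207 K/W
R_mineral wool = (1/1.445 − 1/1.475)/(4π×0.0345) = 0.03247 K/W
R_total = 0.2395 K/W
Q = ΔT/R_total = 50/0.2395

Q ≈ 209 W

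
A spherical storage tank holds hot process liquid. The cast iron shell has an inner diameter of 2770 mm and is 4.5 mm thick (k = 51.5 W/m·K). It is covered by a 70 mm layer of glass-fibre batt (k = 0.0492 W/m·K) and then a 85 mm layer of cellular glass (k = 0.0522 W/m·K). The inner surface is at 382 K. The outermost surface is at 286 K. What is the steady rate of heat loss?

For a spherical shell R = (1/r₁ − 1/r₂)/(4πk); film R = 1/(h·4πr²). In series:
R_cast iron shell = (1/1.385 − 1/1.3895)/(4π×51.5) = 3.613×10^-6 K/W
R_glass-fibre batt = (1/1.3895 − 1/1.4595)/(4π×0.0492) = 0.05583 K/W
R_cellular glass = (1/1.4595 − 1/1.5445)/(4π×0.0522) = 0.05748 K/W
R_total = 0.1133 K/W
Q = ΔT/R_total = 96/0.1133

Q ≈ 847 W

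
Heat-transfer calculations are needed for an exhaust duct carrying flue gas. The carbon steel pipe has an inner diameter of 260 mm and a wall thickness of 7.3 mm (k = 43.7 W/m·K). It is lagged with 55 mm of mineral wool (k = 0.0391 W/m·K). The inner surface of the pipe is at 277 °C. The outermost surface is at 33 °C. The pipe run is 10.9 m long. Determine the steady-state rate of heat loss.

Q ≈ 1940 W

Cylindrical conduction, so R = ln(r₂/r₁)/(2πkL) per layer, in series:
R_carbon steel pipe wall = ln(137.3/130)/(2π×43.7×10.9) = 1.825×10^-5 K/W
R_mineral wool = ln(192.3/137.3)/(2π×0.0391×10.9) = 0.1258 K/W
R_total = 0.1258 K/W
Q = ΔT/R_total = 244/0.1258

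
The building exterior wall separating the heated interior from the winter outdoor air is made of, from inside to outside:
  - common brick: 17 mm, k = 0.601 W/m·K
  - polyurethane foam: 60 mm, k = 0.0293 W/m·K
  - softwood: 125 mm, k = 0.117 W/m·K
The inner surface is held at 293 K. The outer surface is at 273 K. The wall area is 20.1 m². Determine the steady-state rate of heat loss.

Treating each layer as a thermal resistance in series:
R_common brick = L/(kA) = 0.017/(0.601×20.1) = 0.001407 K/W
R_polyurethane foam = L/(kA) = 0.06/(0.0293×20.1) = 0.1019 K/W
R_softwood = L/(kA) = 0.125/(0.117×20.1) = 0.05315 K/W
R_total = 0.1564 K/W
Q = ΔT / R_total = 20 / 0.1564

Q ≈ 128 W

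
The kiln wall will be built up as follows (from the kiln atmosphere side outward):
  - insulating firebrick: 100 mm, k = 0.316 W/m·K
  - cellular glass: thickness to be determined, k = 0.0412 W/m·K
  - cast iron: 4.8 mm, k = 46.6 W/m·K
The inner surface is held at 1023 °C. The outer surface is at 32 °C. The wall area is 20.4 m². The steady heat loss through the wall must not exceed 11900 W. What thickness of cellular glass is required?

Using the resistance-network approach (series):
R_insulating firebrick = L/(kA) = 0.1/(0.316×20.4) = 0.01551 K/W
R_cast iron = L/(kA) = 0.0048/(46.6×20.4) = 5.049×10^-6 K/W
Sum of the known resistances R_other = 0.01552 K/W
Required total resistance R_tot = ΔT/Q_allow = 991/11900 = 0.08328 K/W
R_cellular glass = R_tot − R_other = 0.06776 K/W
L = R·k·A = 0.06776×0.0412×20.4

L ≈ 57 mm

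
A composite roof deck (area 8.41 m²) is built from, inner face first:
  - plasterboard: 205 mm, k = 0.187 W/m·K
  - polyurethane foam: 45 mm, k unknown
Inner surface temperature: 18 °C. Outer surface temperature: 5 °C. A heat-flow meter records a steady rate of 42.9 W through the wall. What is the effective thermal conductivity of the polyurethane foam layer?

k ≈ 0.031 W/(m·K)

Model the wall as resistances in series:
R_plasterboard = L/(kA) = 0.205/(0.187×8.41) = 0.1304 K/W
Sum of known resistances R_other = 0.1304 K/W
Total R = ΔT/Q = 13/42.9 = 0.303 K/W
R_polyurethane foam = R_total − R_other = 0.1727 K/W
k = L/(R·A) = 0.045/(0.1727×8.41)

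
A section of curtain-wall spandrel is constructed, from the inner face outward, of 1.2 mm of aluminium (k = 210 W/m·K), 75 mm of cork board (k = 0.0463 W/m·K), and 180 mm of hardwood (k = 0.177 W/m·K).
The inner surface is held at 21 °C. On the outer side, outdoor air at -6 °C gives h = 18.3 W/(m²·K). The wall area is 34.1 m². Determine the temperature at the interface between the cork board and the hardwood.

Model the wall as resistances in series:
R_aluminium = L/(kA) = 0.0012/(210×34.1) = 1.676×10^-7 K/W
R_cork board = L/(kA) = 0.075/(0.0463×34.1) = 0.0475 K/W
R_hardwood = L/(kA) = 0.18/(0.177×34.1) = 0.02982 K/W
R_outer film = 1/(h_o·A) = 1/(18.3×34.1) = 0.001602 K/W
R_total = 0.07893 K/W;  Q = ΔT/R_total = 27/0.07893 = 342.1 W
T_interface = T_inner − Q·ΣR(inner→interface) = 21 − 342×0.0475

T ≈ 4.75 °C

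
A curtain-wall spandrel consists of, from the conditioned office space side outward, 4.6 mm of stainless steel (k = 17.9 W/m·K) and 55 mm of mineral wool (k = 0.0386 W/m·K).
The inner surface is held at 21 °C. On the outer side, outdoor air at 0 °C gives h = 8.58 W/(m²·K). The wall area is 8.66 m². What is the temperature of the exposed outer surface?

T ≈ 1.59 °C

Treating each layer as a thermal resistance in series:
R_stainless steel = L/(kA) = 0.0046/(17.9×8.66) = 2.967×10^-5 K/W
R_mineral wool = L/(kA) = 0.055/(0.0386×8.66) = 0.1645 K/W
R_outer film = 1/(h_o·A) = 1/(8.58×8.66) = 0.01346 K/W
R_total = 0.178 K/W;  Q = ΔT/R_total = 21/0.178 = 118 W
T_interface = T_inner − Q·ΣR(inner→interface) = 21 − 118×0.1646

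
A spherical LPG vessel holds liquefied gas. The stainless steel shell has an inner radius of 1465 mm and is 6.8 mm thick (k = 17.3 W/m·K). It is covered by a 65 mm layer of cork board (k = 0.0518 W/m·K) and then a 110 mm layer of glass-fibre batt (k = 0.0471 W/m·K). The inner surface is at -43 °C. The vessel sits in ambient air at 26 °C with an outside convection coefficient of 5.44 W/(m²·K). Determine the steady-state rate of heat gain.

Q ≈ 561 W

For a spherical shell R = (1/r₁ − 1/r₂)/(4πk); film R = 1/(h·4πr²). In series:
R_stainless steel shell = (1/1.465 − 1/1.4718)/(4π×17.3) = 1.451×10^-5 K/W
R_cork board = (1/1.4718 − 1/1.5368)/(4π×0.0518) = 0.04415 K/W
R_glass-fibre batt = (1/1.5368 − 1/1.6468)/(4π×0.0471) = 0.07344 K/W
R_outer film = 1/(h·4πr_o²) = 1/(5.44×4π×1.6468²) = 0.005394 K/W
R_total = 0.123 K/W
Q = ΔT/R_total = 69/0.123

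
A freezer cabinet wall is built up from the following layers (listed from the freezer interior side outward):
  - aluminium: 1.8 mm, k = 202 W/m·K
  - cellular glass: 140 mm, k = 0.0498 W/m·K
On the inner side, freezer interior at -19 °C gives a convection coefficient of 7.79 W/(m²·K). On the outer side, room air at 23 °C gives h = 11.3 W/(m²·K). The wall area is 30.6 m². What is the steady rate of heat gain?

Q ≈ 424 W

Thermal resistances in series:
R_inner film = 1/(h_i·A) = 1/(7.79×30.6) = 0.004195 K/W
R_aluminium = L/(kA) = 0.0018/(202×30.6) = 2.912×10^-7 K/W
R_cellular glass = L/(kA) = 0.14/(0.0498×30.6) = 0.09187 K/W
R_outer film = 1/(h_o·A) = 1/(11.3×30.6) = 0.002892 K/W
R_total = 0.09896 K/W
Q = ΔT / R_total = 42 / 0.09896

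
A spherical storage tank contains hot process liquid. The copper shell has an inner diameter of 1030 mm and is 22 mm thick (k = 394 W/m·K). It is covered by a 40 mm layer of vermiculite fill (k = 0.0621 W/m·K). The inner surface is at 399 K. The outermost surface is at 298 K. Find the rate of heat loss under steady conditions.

Each spherical layer contributes R = (1/r_i − 1/r_o)/(4πk):
R_copper shell = (1/0.515 − 1/0.537)/(4π×394) = 1.607×10^-5 K/W
R_vermiculite fill = (1/0.537 − 1/0.577)/(4π×0.0621) = 0.1654 K/W
R_total = 0.1654 K/W
Q = ΔT/R_total = 101/0.1654

Q ≈ 610 W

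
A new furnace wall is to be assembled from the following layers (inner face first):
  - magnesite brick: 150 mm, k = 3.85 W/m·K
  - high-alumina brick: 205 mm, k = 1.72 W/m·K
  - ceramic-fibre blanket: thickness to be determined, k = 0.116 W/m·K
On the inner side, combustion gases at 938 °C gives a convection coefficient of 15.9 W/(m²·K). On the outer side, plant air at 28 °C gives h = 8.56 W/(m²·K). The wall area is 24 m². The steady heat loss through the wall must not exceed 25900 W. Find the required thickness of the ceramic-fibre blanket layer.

L ≈ 58.6 mm

Treating each layer as a thermal resistance in series:
R_inner film = 1/(h_i·A) = 1/(15.9×24) = 0.002621 K/W
R_magnesite brick = L/(kA) = 0.15/(3.85×24) = 0.001623 K/W
R_high-alumina brick = L/(kA) = 0.205/(1.72×24) = 0.004966 K/W
R_outer film = 1/(h_o·A) = 1/(8.56×24) = 0.004868 K/W
Sum of the known resistances R_other = 0.01408 K/W
Required total resistance R_tot = ΔT/Q_allow = 910/25900 = 0.03514 K/W
R_ceramic-fibre blanket = R_tot − R_other = 0.02106 K/W
L = R·k·A = 0.02106×0.116×24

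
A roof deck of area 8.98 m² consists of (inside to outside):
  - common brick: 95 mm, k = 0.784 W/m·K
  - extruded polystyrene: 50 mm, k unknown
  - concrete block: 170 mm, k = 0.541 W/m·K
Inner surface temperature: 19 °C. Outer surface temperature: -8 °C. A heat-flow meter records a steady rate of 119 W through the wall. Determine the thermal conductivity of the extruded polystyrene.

k ≈ 0.0312 W/(m·K)

Treating each layer as a thermal resistance in series:
R_common brick = L/(kA) = 0.095/(0.784×8.98) = 0.01349 K/W
R_concrete block = L/(kA) = 0.17/(0.541×8.98) = 0.03499 K/W
Sum of known resistances R_other = 0.04849 K/W
Total R = ΔT/Q = 27/119 = 0.2269 K/W
R_extruded polystyrene = R_total − R_other = 0.1784 K/W
k = L/(R·A) = 0.05/(0.1784×8.98)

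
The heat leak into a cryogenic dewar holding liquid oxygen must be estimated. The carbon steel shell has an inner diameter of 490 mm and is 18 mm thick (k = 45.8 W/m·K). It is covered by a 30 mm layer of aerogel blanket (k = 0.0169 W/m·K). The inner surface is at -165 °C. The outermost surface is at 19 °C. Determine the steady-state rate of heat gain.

Q ≈ 100 W

Radial (spherical) resistances in series:
R_carbon steel shell = (1/0.245 − 1/0.263)/(4π×45.8) = 4.854×10^-4 K/W
R_aerogel blanket = (1/0.263 − 1/0.293)/(4π×0.0169) = 1.833 K/W
R_total = 1.834 K/W
Q = ΔT/R_total = 184/1.834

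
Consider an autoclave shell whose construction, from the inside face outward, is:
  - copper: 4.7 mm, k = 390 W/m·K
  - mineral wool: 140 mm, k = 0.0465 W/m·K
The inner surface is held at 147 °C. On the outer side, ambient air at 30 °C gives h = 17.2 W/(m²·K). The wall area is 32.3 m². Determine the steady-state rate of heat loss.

Using the resistance-network approach (series):
R_copper = L/(kA) = 0.0047/(390×32.3) = 3.731×10^-7 K/W
R_mineral wool = L/(kA) = 0.14/(0.0465×32.3) = 0.09321 K/W
R_outer film = 1/(h_o·A) = 1/(17.2×32.3) = 0.0018 K/W
R_total = 0.09501 K/W
Q = ΔT / R_total = 117 / 0.09501

Q ≈ 1230 W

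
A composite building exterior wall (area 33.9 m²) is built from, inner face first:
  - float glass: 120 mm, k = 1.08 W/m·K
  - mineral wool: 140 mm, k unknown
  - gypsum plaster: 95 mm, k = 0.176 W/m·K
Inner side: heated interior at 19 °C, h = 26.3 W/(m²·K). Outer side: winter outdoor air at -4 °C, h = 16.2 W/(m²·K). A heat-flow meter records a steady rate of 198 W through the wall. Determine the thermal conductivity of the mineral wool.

k ≈ 0.0439 W/(m·K)

Series thermal resistances:
R_inner film = 1/(h_i·A) = 1/(26.3×33.9) = 0.001122 K/W
R_float glass = L/(kA) = 0.12/(1.08×33.9) = 0.003278 K/W
R_gypsum plaster = L/(kA) = 0.095/(0.176×33.9) = 0.01592 K/W
R_outer film = 1/(h_o·A) = 1/(16.2×33.9) = 0.001821 K/W
Sum of known resistances R_other = 0.02214 K/W
Total R = ΔT/Q = 23/198 = 0.1162 K/W
R_mineral wool = R_total − R_other = 0.09402 K/W
k = L/(R·A) = 0.14/(0.09402×33.9)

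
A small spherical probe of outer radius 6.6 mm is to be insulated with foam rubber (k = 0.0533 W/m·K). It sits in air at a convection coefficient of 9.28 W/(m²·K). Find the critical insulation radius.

For a sphere r_cr = 2k/h = 2×0.0533/9.28
r_cr = 11.5 mm; since the bare radius (6.6 mm) is below r_cr, adding a thin layer of insulation will *increase* heat loss.

r_cr ≈ 11.5 mm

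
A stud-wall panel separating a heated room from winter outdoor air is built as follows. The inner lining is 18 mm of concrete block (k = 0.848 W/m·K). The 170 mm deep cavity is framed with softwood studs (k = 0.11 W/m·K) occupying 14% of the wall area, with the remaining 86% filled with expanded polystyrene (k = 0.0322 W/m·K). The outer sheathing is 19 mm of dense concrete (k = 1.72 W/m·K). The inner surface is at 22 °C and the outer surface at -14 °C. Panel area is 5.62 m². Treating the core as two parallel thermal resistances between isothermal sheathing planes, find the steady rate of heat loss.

Q ≈ 50.9 W

Sheathing layers in series; stud and cavity paths in parallel between them.
R_inner = 0.018/(0.848×5.62) = 0.003777 K/W
R_stud  = 0.17/(0.11×0.14×5.62) = 1.964 K/W
R_cav   = 0.17/(0.0322×0.86×5.62) = 1.092 K/W
1/R_core = 1/R_stud + 1/R_cav → R_core = 0.702 K/W
R_outer = 0.019/(1.72×5.62) = 0.001966 K/W
R_total = 0.7077 K/W
Q = ΔT/R_total = 36/0.7077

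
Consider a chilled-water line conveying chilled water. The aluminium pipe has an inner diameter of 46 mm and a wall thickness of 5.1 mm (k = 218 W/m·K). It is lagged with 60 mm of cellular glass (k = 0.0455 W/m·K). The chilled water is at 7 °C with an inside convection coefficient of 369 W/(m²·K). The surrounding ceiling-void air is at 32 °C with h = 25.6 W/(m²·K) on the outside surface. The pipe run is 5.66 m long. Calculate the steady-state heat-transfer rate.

Q ≈ 34.6 W

For a radial system each layer contributes R = ln(r_out/r_in)/(2πkL); films add R = 1/(hA).
R_inner film = 1/(h_i·2πr₁L) = 1/(369×2π×0.023×5.66) = 0.003313 K/W
R_aluminium pipe wall = ln(28.1/23)/(2π×218×5.66) = 2.583×10^-5 K/W
R_cellular glass = ln(88.1/28.1)/(2π×0.0455×5.66) = 0.7062 K/W
R_outer film = 1/(h_o·2πr_oL) = 1/(25.6×2π×0.0881×5.66) = 0.01247 K/W
R_total = 0.722 K/W
Q = ΔT/R_total = 25/0.722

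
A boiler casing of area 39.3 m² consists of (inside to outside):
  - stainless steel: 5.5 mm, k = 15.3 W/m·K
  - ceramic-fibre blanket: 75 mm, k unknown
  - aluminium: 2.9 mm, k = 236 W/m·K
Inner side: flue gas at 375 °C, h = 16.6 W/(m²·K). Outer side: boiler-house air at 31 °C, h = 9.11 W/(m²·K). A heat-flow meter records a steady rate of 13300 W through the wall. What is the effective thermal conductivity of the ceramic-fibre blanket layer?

k ≈ 0.0886 W/(m·K)

Series thermal resistances:
R_inner film = 1/(h_i·A) = 1/(16.6×39.3) = 0.001533 K/W
R_stainless steel = L/(kA) = 0.0055/(15.3×39.3) = 9.147×10^-6 K/W
R_aluminium = L/(kA) = 0.0029/(236×39.3) = 3.127×10^-7 K/W
R_outer film = 1/(h_o·A) = 1/(9.11×39.3) = 0.002793 K/W
Sum of known resistances R_other = 0.004335 K/W
Total R = ΔT/Q = 344/13300 = 0.02586 K/W
R_ceramic-fibre blanket = R_total − R_other = 0.02153 K/W
k = L/(R·A) = 0.075/(0.02153×39.3)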